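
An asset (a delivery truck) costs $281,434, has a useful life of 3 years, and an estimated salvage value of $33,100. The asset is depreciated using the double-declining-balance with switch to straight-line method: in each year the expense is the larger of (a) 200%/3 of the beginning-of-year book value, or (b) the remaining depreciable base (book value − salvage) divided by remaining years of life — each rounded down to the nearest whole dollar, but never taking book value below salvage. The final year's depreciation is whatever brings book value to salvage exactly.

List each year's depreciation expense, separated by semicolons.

Depreciable base = $281,434 − $33,100 = $248,334.
Year 1: DB = ⌊$281,434 × 200%/3⌋ = $187,622; SL = ⌊$248,334/3⌋ = $82,778 → take DB $187,622. Book value $93,812.
Year 2: DB = ⌊$93,812 × 200%/3⌋ = $62,541; SL = ⌊$60,712/2⌋ = $30,356 → take DB $62,541, capped at $60,712. Book value $33,100.
Year 3 (final): $33,100 − $33,100 = $0. Book value $33,100.

$187,622; $60,712; $0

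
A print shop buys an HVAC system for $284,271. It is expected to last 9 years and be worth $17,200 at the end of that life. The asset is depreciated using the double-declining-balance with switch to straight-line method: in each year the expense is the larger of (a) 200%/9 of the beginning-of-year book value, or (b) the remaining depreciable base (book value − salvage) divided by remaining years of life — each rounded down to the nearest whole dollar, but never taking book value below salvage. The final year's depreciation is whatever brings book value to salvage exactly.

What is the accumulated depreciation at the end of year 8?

$251,826

Depreciable base = $284,271 − $17,200 = $267,071.
Year 1: DB = ⌊$284,271 × 200%/9⌋ = $63,171; SL = ⌊$267,071/9⌋ = $29,674 → take DB $63,171. Book value $221,100.
Year 2: DB = ⌊$221,100 × 200%/9⌋ = $49,133; SL = ⌊$203,900/8⌋ = $25,487 → take DB $49,133. Book value $171,967.
Year 3: DB = ⌊$171,967 × 200%/9⌋ = $38,214; SL = ⌊$154,767/7⌋ = $22,109 → take DB $38,214. Book value $133,753.
Year 4: DB = ⌊$133,753 × 200%/9⌋ = $29,722; SL = ⌊$116,553/6⌋ = $19,425 → take DB $29,722. Book value $104,031.
Year 5: DB = ⌊$104,031 × 200%/9⌋ = $23,118; SL = ⌊$86,831/5⌋ = $17,366 → take DB $23,118. Book value $80,913.
Year 6: DB = ⌊$80,913 × 200%/9⌋ = $17,980; SL = ⌊$63,713/4⌋ = $15,928 → take DB $17,980. Book value $62,933.
Year 7: DB = ⌊$62,933 × 200%/9⌋ = $13,985; SL = ⌊$45,733/3⌋ = $15,244 → take SL $15,244. Book value $47,689.
Year 8: DB = ⌊$47,689 × 200%/9⌋ = $10,597; SL = ⌊$30,489/2⌋ = $15,244 → take SL $15,244. Book value $32,445.
Accumulated through year 8 = $284,271 − $32,445 = $251,826.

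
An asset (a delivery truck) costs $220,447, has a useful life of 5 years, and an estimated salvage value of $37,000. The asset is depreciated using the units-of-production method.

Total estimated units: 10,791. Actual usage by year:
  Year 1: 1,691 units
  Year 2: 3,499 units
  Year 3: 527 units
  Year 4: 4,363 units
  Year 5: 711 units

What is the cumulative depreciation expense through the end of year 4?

$171,360

Depreciable base = $220,447 − $37,000 = $183,447.
Rate = $183,447 / 10,791 units = $17 per unit.
Year 1: 1,691 × $17 = $28,747. Book value $191,700.
Year 2: 3,499 × $17 = $59,483. Book value $132,217.
Year 3: 527 × $17 = $8,959. Book value $123,258.
Year 4: 4,363 × $17 = $74,171. Book value $49,087.
Accumulated through year 4 = $220,447 − $49,087 = $171,360.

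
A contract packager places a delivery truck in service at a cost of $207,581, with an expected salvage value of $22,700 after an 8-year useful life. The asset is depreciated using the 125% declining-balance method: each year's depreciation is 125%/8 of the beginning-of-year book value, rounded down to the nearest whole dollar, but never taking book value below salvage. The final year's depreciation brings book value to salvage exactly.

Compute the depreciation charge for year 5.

$16,438

Depreciable base = $207,581 − $22,700 = $184,881.
Year 1: ⌊$207,581 × 125%/8⌋ = $32,434. Book value $175,147.
Year 2: ⌊$175,147 × 125%/8⌋ = $27,366. Book value $147,781.
Year 3: ⌊$147,781 × 125%/8⌋ = $23,090. Book value $124,691.
Year 4: ⌊$124,691 × 125%/8⌋ = $19,482. Book value $105,209.
Year 5: ⌊$105,209 × 125%/8⌋ = $16,438. Book value $88,771.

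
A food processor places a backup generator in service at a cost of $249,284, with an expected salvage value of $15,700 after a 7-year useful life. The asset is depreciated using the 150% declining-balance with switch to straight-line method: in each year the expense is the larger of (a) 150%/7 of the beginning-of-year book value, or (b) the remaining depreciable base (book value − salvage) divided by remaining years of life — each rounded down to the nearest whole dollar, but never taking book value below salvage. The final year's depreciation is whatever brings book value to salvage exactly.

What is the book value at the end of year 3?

$120,918

Depreciable base = $249,284 − $15,700 = $233,584.
Year 1: DB = ⌊$249,284 × 150%/7⌋ = $53,418; SL = ⌊$233,584/7⌋ = $33,369 → take DB $53,418. Book value $195,866.
Year 2: DB = ⌊$195,866 × 150%/7⌋ = $41,971; SL = ⌊$180,166/6⌋ = $30,027 → take DB $41,971. Book value $153,895.
Year 3: DB = ⌊$153,895 × 150%/7⌋ = $32,977; SL = ⌊$138,195/5⌋ = $27,639 → take DB $32,977. Book value $120,918.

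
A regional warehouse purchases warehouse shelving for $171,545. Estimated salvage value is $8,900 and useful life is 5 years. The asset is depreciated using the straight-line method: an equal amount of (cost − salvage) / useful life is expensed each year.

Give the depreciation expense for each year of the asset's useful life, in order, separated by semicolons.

$32,529; $32,529; $32,529; $32,529; $32,529

Depreciable base = $171,545 − $8,900 = $162,645.
Annual expense = $162,645 / 5 = $32,529.
End of year 1: book value $139,016.
End of year 2: book value $106,487.
End of year 3: book value $73,958.
End of year 4: book value $41,429.
End of year 5: book value $8,900.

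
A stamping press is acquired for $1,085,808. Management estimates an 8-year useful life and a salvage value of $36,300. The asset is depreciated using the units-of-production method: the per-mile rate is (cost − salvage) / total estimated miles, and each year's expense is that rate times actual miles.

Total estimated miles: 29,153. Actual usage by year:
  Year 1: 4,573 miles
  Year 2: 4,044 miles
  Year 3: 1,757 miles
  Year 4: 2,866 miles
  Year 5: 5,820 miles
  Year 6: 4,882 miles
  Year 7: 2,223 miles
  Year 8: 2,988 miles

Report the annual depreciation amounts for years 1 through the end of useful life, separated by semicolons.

$164,628; $145,584; $63,252; $103,176; $209,520; $175,752; $80,028; $107,568

Depreciable base = $1,085,808 − $36,300 = $1,049,508.
Rate = $1,049,508 / 29,153 miles = $36 per mile.
Year 1: 4,573 × $36 = $164,628. Book value $921,180.
Year 2: 4,044 × $36 = $145,584. Book value $775,596.
Year 3: 1,757 × $36 = $63,252. Book value $712,344.
Year 4: 2,866 × $36 = $103,176. Book value $609,168.
Year 5: 5,820 × $36 = $209,520. Book value $399,648.
Year 6: 4,882 × $36 = $175,752. Book value $223,896.
Year 7: 2,223 × $36 = $80,028. Book value $143,868.
Year 8: 2,988 × $36 = $107,568. Book value $36,300.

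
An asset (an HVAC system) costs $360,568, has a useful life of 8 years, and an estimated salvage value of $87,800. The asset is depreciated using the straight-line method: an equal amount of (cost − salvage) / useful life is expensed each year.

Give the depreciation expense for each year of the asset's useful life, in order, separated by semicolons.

$34,096; $34,096; $34,096; $34,096; $34,096; $34,096; $34,096; $34,096

Depreciable base = $360,568 − $87,800 = $272,768.
Annual expense = $272,768 / 8 = $34,096.
End of year 1: book value $326,472.
End of year 2: book value $292,376.
End of year 3: book value $258,280.
End of year 4: book value $224,184.
End of year 5: book value $190,088.
End of year 6: book value $155,992.
End of year 7: book value $121,896.
End of year 8: book value $87,800.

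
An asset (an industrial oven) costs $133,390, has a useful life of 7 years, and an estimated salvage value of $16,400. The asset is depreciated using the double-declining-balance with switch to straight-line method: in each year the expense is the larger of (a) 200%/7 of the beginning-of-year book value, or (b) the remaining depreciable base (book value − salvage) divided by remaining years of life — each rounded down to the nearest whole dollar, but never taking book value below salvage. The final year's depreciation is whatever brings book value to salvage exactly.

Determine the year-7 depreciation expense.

Depreciable base = $133,390 − $16,400 = $116,990.
Year 1: DB = ⌊$133,390 × 200%/7⌋ = $38,111; SL = ⌊$116,990/7⌋ = $16,712 → take DB $38,111. Book value $95,279.
Year 2: DB = ⌊$95,279 × 200%/7⌋ = $27,222; SL = ⌊$78,879/6⌋ = $13,146 → take DB $27,222. Book value $68,057.
Year 3: DB = ⌊$68,057 × 200%/7⌋ = $19,444; SL = ⌊$51,657/5⌋ = $10,331 → take DB $19,444. Book value $48,613.
Year 4: DB = ⌊$48,613 × 200%/7⌋ = $13,889; SL = ⌊$32,213/4⌋ = $8,053 → take DB $13,889. Book value $34,724.
Year 5: DB = ⌊$34,724 × 200%/7⌋ = $9,921; SL = ⌊$18,324/3⌋ = $6,108 → take DB $9,921. Book value $24,803.
Year 6: DB = ⌊$24,803 × 200%/7⌋ = $7,086; SL = ⌊$8,403/2⌋ = $4,201 → take DB $7,086. Book value $17,717.
Year 7 (final): $17,717 − $16,400 = $1,317. Book value $16,400.

$1,317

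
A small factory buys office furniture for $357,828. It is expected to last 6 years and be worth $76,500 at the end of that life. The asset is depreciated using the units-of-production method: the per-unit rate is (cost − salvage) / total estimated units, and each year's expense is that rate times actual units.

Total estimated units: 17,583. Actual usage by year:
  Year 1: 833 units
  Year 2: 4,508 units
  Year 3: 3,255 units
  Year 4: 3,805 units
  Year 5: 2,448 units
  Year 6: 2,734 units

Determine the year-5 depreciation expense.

Depreciable base = $357,828 − $76,500 = $281,328.
Rate = $281,328 / 17,583 units = $16 per unit.
Year 1: 833 × $16 = $13,328. Book value $344,500.
Year 2: 4,508 × $16 = $72,128. Book value $272,372.
Year 3: 3,255 × $16 = $52,080. Book value $220,292.
Year 4: 3,805 × $16 = $60,880. Book value $159,412.
Year 5: 2,448 × $16 = $39,168. Book value $120,244.

$39,168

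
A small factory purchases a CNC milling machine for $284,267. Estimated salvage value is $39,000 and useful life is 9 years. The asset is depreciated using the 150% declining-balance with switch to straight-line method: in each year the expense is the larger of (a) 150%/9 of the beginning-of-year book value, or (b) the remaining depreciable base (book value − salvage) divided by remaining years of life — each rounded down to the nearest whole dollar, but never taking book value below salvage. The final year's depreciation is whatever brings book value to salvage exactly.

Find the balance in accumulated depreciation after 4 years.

$147,177

Depreciable base = $284,267 − $39,000 = $245,267.
Year 1: DB = ⌊$284,267 × 150%/9⌋ = $47,377; SL = ⌊$245,267/9⌋ = $27,251 → take DB $47,377. Book value $236,890.
Year 2: DB = ⌊$236,890 × 150%/9⌋ = $39,481; SL = ⌊$197,890/8⌋ = $24,736 → take DB $39,481. Book value $197,409.
Year 3: DB = ⌊$197,409 × 150%/9⌋ = $32,901; SL = ⌊$158,409/7⌋ = $22,629 → take DB $32,901. Book value $164,508.
Year 4: DB = ⌊$164,508 × 150%/9⌋ = $27,418; SL = ⌊$125,508/6⌋ = $20,918 → take DB $27,418. Book value $137,090.
Accumulated through year 4 = $284,267 − $137,090 = $147,177.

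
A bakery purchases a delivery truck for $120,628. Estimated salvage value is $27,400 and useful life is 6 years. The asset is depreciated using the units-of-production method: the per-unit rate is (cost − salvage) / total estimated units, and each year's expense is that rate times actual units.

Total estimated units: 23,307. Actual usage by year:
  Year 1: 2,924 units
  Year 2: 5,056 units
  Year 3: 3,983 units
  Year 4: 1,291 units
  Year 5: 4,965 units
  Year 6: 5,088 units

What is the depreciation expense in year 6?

$20,352

Depreciable base = $120,628 − $27,400 = $93,228.
Rate = $93,228 / 23,307 units = $4 per unit.
Year 1: 2,924 × $4 = $11,696. Book value $108,932.
Year 2: 5,056 × $4 = $20,224. Book value $88,708.
Year 3: 3,983 × $4 = $15,932. Book value $72,776.
Year 4: 1,291 × $4 = $5,164. Book value $67,612.
Year 5: 4,965 × $4 = $19,860. Book value $47,752.
Year 6: 5,088 × $4 = $20,352. Book value $27,400.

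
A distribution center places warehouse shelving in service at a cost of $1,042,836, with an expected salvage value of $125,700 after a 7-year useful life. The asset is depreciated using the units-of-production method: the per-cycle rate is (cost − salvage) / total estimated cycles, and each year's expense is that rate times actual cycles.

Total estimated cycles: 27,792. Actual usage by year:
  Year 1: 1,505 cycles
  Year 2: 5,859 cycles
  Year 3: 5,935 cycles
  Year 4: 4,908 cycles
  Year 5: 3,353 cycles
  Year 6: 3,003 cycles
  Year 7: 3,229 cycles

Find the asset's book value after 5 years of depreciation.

Depreciable base = $1,042,836 − $125,700 = $917,136.
Rate = $917,136 / 27,792 cycles = $33 per cycle.
Year 1: 1,505 × $33 = $49,665. Book value $993,171.
Year 2: 5,859 × $33 = $193,347. Book value $799,824.
Year 3: 5,935 × $33 = $195,855. Book value $603,969.
Year 4: 4,908 × $33 = $161,964. Book value $442,005.
Year 5: 3,353 × $33 = $110,649. Book value $331,356.

$331,356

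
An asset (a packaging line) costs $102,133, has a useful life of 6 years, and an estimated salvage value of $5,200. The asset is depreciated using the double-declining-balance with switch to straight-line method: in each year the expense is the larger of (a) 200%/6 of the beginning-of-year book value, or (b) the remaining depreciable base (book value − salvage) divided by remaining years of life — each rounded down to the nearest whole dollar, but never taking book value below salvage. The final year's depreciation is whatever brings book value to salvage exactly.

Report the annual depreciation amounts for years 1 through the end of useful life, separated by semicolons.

$34,044; $22,696; $15,131; $10,087; $7,487; $7,488

Depreciable base = $102,133 − $5,200 = $96,933.
Year 1: DB = ⌊$102,133 × 200%/6⌋ = $34,044; SL = ⌊$96,933/6⌋ = $16,155 → take DB $34,044. Book value $68,089.
Year 2: DB = ⌊$68,089 × 200%/6⌋ = $22,696; SL = ⌊$62,889/5⌋ = $12,577 → take DB $22,696. Book value $45,393.
Year 3: DB = ⌊$45,393 × 200%/6⌋ = $15,131; SL = ⌊$40,193/4⌋ = $10,048 → take DB $15,131. Book value $30,262.
Year 4: DB = ⌊$30,262 × 200%/6⌋ = $10,087; SL = ⌊$25,062/3⌋ = $8,354 → take DB $10,087. Book value $20,175.
Year 5: DB = ⌊$20,175 × 200%/6⌋ = $6,725; SL = ⌊$14,975/2⌋ = $7,487 → take SL $7,487. Book value $12,688.
Year 6 (final): $12,688 − $5,200 = $7,488. Book value $5,200.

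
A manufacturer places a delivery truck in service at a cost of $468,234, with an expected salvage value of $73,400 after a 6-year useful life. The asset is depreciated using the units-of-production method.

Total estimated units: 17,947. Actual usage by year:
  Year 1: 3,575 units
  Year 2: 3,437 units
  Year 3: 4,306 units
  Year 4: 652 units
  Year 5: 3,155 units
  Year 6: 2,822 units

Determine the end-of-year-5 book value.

$135,484

Depreciable base = $468,234 − $73,400 = $394,834.
Rate = $394,834 / 17,947 units = $22 per unit.
Year 1: 3,575 × $22 = $78,650. Book value $389,584.
Year 2: 3,437 × $22 = $75,614. Book value $313,970.
Year 3: 4,306 × $22 = $94,732. Book value $219,238.
Year 4: 652 × $22 = $14,344. Book value $204,894.
Year 5: 3,155 × $22 = $69,410. Book value $135,484.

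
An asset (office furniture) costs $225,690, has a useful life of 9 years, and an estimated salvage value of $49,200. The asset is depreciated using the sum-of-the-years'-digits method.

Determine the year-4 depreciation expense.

Depreciable base = $225,690 − $49,200 = $176,490.
Sum of the years' digits = 9+8+7+6+5+4+3+2+1 = 45.
Year 1: $176,490 × 9/45 = $35,298. Book value $190,392.
Year 2: $176,490 × 8/45 = $31,376. Book value $159,016.
Year 3: $176,490 × 7/45 = $27,454. Book value $131,562.
Year 4: $176,490 × 6/45 = $23,532. Book value $108,030.

$23,532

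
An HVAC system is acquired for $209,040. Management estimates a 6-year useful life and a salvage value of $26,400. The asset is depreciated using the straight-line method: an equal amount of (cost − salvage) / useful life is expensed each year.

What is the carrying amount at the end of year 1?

Depreciable base = $209,040 − $26,400 = $182,640.
Annual expense = $182,640 / 6 = $30,440.
End of year 1: book value $178,600.

$178,600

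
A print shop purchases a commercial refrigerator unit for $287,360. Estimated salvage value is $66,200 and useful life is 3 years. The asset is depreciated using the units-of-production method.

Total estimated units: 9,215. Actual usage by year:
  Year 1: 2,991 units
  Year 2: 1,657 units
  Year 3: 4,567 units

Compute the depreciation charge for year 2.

$39,768

Depreciable base = $287,360 − $66,200 = $221,160.
Rate = $221,160 / 9,215 units = $24 per unit.
Year 1: 2,991 × $24 = $71,784. Book value $215,576.
Year 2: 1,657 × $24 = $39,768. Book value $175,808.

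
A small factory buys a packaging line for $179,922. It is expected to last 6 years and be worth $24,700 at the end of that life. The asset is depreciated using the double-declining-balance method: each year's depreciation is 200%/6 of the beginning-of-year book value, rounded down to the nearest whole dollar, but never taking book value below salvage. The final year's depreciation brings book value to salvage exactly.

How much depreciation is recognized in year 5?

Depreciable base = $179,922 − $24,700 = $155,222.
Year 1: ⌊$179,922 × 200%/6⌋ = $59,974. Book value $119,948.
Year 2: ⌊$119,948 × 200%/6⌋ = $39,982. Book value $79,966.
Year 3: ⌊$79,966 × 200%/6⌋ = $26,655. Book value $53,311.
Year 4: ⌊$53,311 × 200%/6⌋ = $17,770. Book value $35,541.
Year 5: ⌊$35,541 × 200%/6⌋ = $11,847, capped at $10,841. Book value $24,700.

$10,841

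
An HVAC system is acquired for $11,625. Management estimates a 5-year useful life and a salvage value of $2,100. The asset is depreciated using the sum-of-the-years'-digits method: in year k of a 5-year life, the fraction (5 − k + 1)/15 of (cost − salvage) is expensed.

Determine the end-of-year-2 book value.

Depreciable base = $11,625 − $2,100 = $9,525.
Sum of the years' digits = 5+4+3+2+1 = 15.
Year 1: $9,525 × 5/15 = $3,175. Book value $8,450.
Year 2: $9,525 × 4/15 = $2,540. Book value $5,910.

$5,910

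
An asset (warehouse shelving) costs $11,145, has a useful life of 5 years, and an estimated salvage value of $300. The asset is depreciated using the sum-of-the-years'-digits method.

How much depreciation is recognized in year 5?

$723

Depreciable base = $11,145 − $300 = $10,845.
Sum of the years' digits = 5+4+3+2+1 = 15.
Year 1: $10,845 × 5/15 = $3,615. Book value $7,530.
Year 2: $10,845 × 4/15 = $2,892. Book value $4,638.
Year 3: $10,845 × 3/15 = $2,169. Book value $2,469.
Year 4: $10,845 × 2/15 = $1,446. Book value $1,023.
Year 5: $10,845 × 1/15 = $723. Book value $300.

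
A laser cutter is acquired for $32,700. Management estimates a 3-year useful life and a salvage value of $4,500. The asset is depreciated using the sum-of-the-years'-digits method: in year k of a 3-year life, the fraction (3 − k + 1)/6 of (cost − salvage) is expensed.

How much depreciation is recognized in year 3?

$4,700

Depreciable base = $32,700 − $4,500 = $28,200.
Sum of the years' digits = 3+2+1 = 6.
Year 1: $28,200 × 3/6 = $14,100. Book value $18,600.
Year 2: $28,200 × 2/6 = $9,400. Book value $9,200.
Year 3: $28,200 × 1/6 = $4,700. Book value $4,500.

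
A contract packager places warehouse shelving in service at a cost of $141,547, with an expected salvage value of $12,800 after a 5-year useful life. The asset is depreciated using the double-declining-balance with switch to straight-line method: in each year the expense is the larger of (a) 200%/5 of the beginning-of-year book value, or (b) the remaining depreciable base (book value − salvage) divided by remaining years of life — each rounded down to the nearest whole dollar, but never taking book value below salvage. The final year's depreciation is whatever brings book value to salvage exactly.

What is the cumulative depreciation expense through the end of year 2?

$90,589

Depreciable base = $141,547 − $12,800 = $128,747.
Year 1: DB = ⌊$141,547 × 200%/5⌋ = $56,618; SL = ⌊$128,747/5⌋ = $25,749 → take DB $56,618. Book value $84,929.
Year 2: DB = ⌊$84,929 × 200%/5⌋ = $33,971; SL = ⌊$72,129/4⌋ = $18,032 → take DB $33,971. Book value $50,958.
Accumulated through year 2 = $141,547 − $50,958 = $90,589.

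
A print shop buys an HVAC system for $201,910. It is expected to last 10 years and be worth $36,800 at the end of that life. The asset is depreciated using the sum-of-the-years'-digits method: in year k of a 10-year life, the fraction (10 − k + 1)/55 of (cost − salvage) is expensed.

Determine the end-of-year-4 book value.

Depreciable base = $201,910 − $36,800 = $165,110.
Sum of the years' digits = 10+9+8+7+6+5+4+3+2+1 = 55.
Year 1: $165,110 × 10/55 = $30,020. Book value $171,890.
Year 2: $165,110 × 9/55 = $27,018. Book value $144,872.
Year 3: $165,110 × 8/55 = $24,016. Book value $120,856.
Year 4: $165,110 × 7/55 = $21,014. Book value $99,842.

$99,842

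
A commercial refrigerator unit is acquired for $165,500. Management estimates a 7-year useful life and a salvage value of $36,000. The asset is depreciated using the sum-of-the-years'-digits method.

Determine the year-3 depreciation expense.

Depreciable base = $165,500 − $36,000 = $129,500.
Sum of the years' digits = 7+6+5+4+3+2+1 = 28.
Year 1: $129,500 × 7/28 = $32,375. Book value $133,125.
Year 2: $129,500 × 6/28 = $27,750. Book value $105,375.
Year 3: $129,500 × 5/28 = $23,125. Book value $82,250.

$23,125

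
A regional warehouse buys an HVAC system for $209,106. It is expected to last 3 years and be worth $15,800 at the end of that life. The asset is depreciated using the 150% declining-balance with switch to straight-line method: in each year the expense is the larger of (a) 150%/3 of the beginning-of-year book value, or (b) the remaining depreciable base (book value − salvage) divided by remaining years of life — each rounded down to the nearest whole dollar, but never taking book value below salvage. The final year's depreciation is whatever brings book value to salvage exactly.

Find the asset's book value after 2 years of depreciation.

Depreciable base = $209,106 − $15,800 = $193,306.
Year 1: DB = ⌊$209,106 × 150%/3⌋ = $104,553; SL = ⌊$193,306/3⌋ = $64,435 → take DB $104,553. Book value $104,553.
Year 2: DB = ⌊$104,553 × 150%/3⌋ = $52,276; SL = ⌊$88,753/2⌋ = $44,376 → take DB $52,276. Book value $52,277.

$52,277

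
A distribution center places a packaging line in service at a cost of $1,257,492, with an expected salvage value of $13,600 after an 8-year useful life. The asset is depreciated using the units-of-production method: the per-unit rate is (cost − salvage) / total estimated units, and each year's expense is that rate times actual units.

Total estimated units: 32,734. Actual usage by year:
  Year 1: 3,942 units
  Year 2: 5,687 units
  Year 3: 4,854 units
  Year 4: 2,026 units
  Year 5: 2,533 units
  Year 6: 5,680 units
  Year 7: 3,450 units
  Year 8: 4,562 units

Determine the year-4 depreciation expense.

$76,988

Depreciable base = $1,257,492 − $13,600 = $1,243,892.
Rate = $1,243,892 / 32,734 units = $38 per unit.
Year 1: 3,942 × $38 = $149,796. Book value $1,107,696.
Year 2: 5,687 × $38 = $216,106. Book value $891,590.
Year 3: 4,854 × $38 = $184,452. Book value $707,138.
Year 4: 2,026 × $38 = $76,988. Book value $630,150.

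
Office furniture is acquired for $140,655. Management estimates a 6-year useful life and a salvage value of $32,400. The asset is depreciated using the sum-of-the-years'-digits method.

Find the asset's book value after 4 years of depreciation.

Depreciable base = $140,655 − $32,400 = $108,255.
Sum of the years' digits = 6+5+4+3+2+1 = 21.
Year 1: $108,255 × 6/21 = $30,930. Book value $109,725.
Year 2: $108,255 × 5/21 = $25,775. Book value $83,950.
Year 3: $108,255 × 4/21 = $20,620. Book value $63,330.
Year 4: $108,255 × 3/21 = $15,465. Book value $47,865.

$47,865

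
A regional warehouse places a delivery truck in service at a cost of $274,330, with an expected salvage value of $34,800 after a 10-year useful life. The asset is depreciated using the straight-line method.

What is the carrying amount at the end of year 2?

$226,424

Depreciable base = $274,330 − $34,800 = $239,530.
Annual expense = $239,530 / 10 = $23,953.
End of year 1: book value $250,377.
End of year 2: book value $226,424.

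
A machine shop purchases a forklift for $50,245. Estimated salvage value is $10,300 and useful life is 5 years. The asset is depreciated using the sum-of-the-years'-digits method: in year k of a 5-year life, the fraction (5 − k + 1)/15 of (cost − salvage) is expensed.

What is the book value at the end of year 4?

$12,963

Depreciable base = $50,245 − $10,300 = $39,945.
Sum of the years' digits = 5+4+3+2+1 = 15.
Year 1: $39,945 × 5/15 = $13,315. Book value $36,930.
Year 2: $39,945 × 4/15 = $10,652. Book value $26,278.
Year 3: $39,945 × 3/15 = $7,989. Book value $18,289.
Year 4: $39,945 × 2/15 = $5,326. Book value $12,963.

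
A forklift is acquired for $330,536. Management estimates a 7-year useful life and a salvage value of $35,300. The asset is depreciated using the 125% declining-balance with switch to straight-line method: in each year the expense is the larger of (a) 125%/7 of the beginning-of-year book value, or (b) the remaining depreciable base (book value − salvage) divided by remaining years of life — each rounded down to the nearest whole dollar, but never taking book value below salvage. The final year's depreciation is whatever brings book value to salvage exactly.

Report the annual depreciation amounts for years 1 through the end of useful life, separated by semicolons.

Depreciable base = $330,536 − $35,300 = $295,236.
Year 1: DB = ⌊$330,536 × 125%/7⌋ = $59,024; SL = ⌊$295,236/7⌋ = $42,176 → take DB $59,024. Book value $271,512.
Year 2: DB = ⌊$271,512 × 125%/7⌋ = $48,484; SL = ⌊$236,212/6⌋ = $39,368 → take DB $48,484. Book value $223,028.
Year 3: DB = ⌊$223,028 × 125%/7⌋ = $39,826; SL = ⌊$187,728/5⌋ = $37,545 → take DB $39,826. Book value $183,202.
Year 4: DB = ⌊$183,202 × 125%/7⌋ = $32,714; SL = ⌊$147,902/4⌋ = $36,975 → take SL $36,975. Book value $146,227.
Year 5: DB = ⌊$146,227 × 125%/7⌋ = $26,111; SL = ⌊$110,927/3⌋ = $36,975 → take SL $36,975. Book value $109,252.
Year 6: DB = ⌊$109,252 × 125%/7⌋ = $19,509; SL = ⌊$73,952/2⌋ = $36,976 → take SL $36,976. Book value $72,276.
Year 7 (final): $72,276 − $35,300 = $36,976. Book value $35,300.

$59,024; $48,484; $39,826; $36,975; $36,975; $36,976; $36,976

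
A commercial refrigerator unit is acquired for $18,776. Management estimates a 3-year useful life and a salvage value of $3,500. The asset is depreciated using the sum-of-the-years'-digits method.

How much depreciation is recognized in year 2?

$5,092

Depreciable base = $18,776 − $3,500 = $15,276.
Sum of the years' digits = 3+2+1 = 6.
Year 1: $15,276 × 3/6 = $7,638. Book value $11,138.
Year 2: $15,276 × 2/6 = $5,092. Book value $6,046.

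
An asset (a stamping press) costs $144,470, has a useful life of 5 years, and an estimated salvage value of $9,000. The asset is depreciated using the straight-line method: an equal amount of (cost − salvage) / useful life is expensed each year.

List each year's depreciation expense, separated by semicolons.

$27,094; $27,094; $27,094; $27,094; $27,094

Depreciable base = $144,470 − $9,000 = $135,470.
Annual expense = $135,470 / 5 = $27,094.
End of year 1: book value $117,376.
End of year 2: book value $90,282.
End of year 3: book value $63,188.
End of year 4: book value $36,094.
End of year 5: book value $9,000.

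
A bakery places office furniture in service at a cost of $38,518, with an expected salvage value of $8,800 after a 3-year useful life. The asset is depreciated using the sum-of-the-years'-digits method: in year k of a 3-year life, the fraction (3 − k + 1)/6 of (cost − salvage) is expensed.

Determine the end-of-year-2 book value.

Depreciable base = $38,518 − $8,800 = $29,718.
Sum of the years' digits = 3+2+1 = 6.
Year 1: $29,718 × 3/6 = $14,859. Book value $23,659.
Year 2: $29,718 × 2/6 = $9,906. Book value $13,753.

$13,753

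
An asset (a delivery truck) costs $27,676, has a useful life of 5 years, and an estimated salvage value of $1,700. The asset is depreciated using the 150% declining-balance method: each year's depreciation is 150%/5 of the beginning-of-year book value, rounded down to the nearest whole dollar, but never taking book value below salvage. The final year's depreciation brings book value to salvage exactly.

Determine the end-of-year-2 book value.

$13,562

Depreciable base = $27,676 − $1,700 = $25,976.
Year 1: ⌊$27,676 × 150%/5⌋ = $8,302. Book value $19,374.
Year 2: ⌊$19,374 × 150%/5⌋ = $5,812. Book value $13,562.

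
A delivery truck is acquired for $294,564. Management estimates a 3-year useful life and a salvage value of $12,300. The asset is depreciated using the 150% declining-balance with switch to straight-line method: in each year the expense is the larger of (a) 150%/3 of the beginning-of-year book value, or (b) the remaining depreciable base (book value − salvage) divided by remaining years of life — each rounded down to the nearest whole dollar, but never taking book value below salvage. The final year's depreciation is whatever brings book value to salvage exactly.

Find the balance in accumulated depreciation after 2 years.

$220,923

Depreciable base = $294,564 − $12,300 = $282,264.
Year 1: DB = ⌊$294,564 × 150%/3⌋ = $147,282; SL = ⌊$282,264/3⌋ = $94,088 → take DB $147,282. Book value $147,282.
Year 2: DB = ⌊$147,282 × 150%/3⌋ = $73,641; SL = ⌊$134,982/2⌋ = $67,491 → take DB $73,641. Book value $73,641.
Accumulated through year 2 = $294,564 − $73,641 = $220,923.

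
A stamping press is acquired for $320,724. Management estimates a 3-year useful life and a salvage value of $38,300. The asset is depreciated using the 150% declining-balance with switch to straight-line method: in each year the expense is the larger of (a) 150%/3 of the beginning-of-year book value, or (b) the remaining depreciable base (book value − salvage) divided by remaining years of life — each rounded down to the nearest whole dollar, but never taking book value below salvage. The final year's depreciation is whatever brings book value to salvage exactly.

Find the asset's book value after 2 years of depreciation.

$80,181

Depreciable base = $320,724 − $38,300 = $282,424.
Year 1: DB = ⌊$320,724 × 150%/3⌋ = $160,362; SL = ⌊$282,424/3⌋ = $94,141 → take DB $160,362. Book value $160,362.
Year 2: DB = ⌊$160,362 × 150%/3⌋ = $80,181; SL = ⌊$122,062/2⌋ = $61,031 → take DB $80,181. Book value $80,181.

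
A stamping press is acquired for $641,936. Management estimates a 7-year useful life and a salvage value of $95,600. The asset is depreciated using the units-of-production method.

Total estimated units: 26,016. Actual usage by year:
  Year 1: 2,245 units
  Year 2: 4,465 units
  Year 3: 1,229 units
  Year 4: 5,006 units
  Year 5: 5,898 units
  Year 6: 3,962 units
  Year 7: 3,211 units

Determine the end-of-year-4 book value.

$370,091

Depreciable base = $641,936 − $95,600 = $546,336.
Rate = $546,336 / 26,016 units = $21 per unit.
Year 1: 2,245 × $21 = $47,145. Book value $594,791.
Year 2: 4,465 × $21 = $93,765. Book value $501,026.
Year 3: 1,229 × $21 = $25,809. Book value $475,217.
Year 4: 5,006 × $21 = $105,126. Book value $370,091.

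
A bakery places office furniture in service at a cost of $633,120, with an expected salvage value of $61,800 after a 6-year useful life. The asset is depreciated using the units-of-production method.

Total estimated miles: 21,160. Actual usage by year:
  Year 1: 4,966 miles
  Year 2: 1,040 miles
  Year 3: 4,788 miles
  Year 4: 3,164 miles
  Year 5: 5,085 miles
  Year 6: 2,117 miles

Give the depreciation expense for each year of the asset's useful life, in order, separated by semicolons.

$134,082; $28,080; $129,276; $85,428; $137,295; $57,159

Depreciable base = $633,120 − $61,800 = $571,320.
Rate = $571,320 / 21,160 miles = $27 per mile.
Year 1: 4,966 × $27 = $134,082. Book value $499,038.
Year 2: 1,040 × $27 = $28,080. Book value $470,958.
Year 3: 4,788 × $27 = $129,276. Book value $341,682.
Year 4: 3,164 × $27 = $85,428. Book value $256,254.
Year 5: 5,085 × $27 = $137,295. Book value $118,959.
Year 6: 2,117 × $27 = $57,159. Book value $61,800.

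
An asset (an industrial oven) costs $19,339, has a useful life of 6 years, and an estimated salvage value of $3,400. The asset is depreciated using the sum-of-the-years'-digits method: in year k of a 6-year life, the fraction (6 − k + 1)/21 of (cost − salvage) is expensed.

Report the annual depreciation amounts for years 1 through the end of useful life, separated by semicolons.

Depreciable base = $19,339 − $3,400 = $15,939.
Sum of the years' digits = 6+5+4+3+2+1 = 21.
Year 1: $15,939 × 6/21 = $4,554. Book value $14,785.
Year 2: $15,939 × 5/21 = $3,795. Book value $10,990.
Year 3: $15,939 × 4/21 = $3,036. Book value $7,954.
Year 4: $15,939 × 3/21 = $2,277. Book value $5,677.
Year 5: $15,939 × 2/21 = $1,518. Book value $4,159.
Year 6: $15,939 × 1/21 = $759. Book value $3,400.

$4,554; $3,795; $3,036; $2,277; $1,518; $759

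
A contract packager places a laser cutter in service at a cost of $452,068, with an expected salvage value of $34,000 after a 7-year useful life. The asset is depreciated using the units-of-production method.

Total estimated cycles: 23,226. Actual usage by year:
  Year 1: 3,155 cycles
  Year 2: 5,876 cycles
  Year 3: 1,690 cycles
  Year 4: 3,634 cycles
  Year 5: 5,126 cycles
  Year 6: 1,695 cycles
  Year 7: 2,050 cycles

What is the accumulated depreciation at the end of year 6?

$381,168

Depreciable base = $452,068 − $34,000 = $418,068.
Rate = $418,068 / 23,226 cycles = $18 per cycle.
Year 1: 3,155 × $18 = $56,790. Book value $395,278.
Year 2: 5,876 × $18 = $105,768. Book value $289,510.
Year 3: 1,690 × $18 = $30,420. Book value $259,090.
Year 4: 3,634 × $18 = $65,412. Book value $193,678.
Year 5: 5,126 × $18 = $92,268. Book value $101,410.
Year 6: 1,695 × $18 = $30,510. Book value $70,900.
Accumulated through year 6 = $452,068 − $70,900 = $381,168.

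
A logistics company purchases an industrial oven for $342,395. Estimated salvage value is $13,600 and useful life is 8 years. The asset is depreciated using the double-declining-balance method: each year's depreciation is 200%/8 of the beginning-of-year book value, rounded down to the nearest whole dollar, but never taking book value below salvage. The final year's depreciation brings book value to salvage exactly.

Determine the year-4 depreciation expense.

Depreciable base = $342,395 − $13,600 = $328,795.
Year 1: ⌊$342,395 × 200%/8⌋ = $85,598. Book value $256,797.
Year 2: ⌊$256,797 × 200%/8⌋ = $64,199. Book value $192,598.
Year 3: ⌊$192,598 × 200%/8⌋ = $48,149. Book value $144,449.
Year 4: ⌊$144,449 × 200%/8⌋ = $36,112. Book value $108,337.

$36,112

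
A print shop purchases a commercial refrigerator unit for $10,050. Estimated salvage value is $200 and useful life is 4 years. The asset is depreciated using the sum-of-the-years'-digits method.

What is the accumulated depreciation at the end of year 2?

$6,895

Depreciable base = $10,050 − $200 = $9,850.
Sum of the years' digits = 4+3+2+1 = 10.
Year 1: $9,850 × 4/10 = $3,940. Book value $6,110.
Year 2: $9,850 × 3/10 = $2,955. Book value $3,155.
Accumulated through year 2 = $10,050 − $3,155 = $6,895.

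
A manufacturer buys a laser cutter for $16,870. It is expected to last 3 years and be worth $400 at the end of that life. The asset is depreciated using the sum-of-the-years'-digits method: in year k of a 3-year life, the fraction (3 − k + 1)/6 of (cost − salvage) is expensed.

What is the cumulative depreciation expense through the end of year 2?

Depreciable base = $16,870 − $400 = $16,470.
Sum of the years' digits = 3+2+1 = 6.
Year 1: $16,470 × 3/6 = $8,235. Book value $8,635.
Year 2: $16,470 × 2/6 = $5,490. Book value $3,145.
Accumulated through year 2 = $16,870 − $3,145 = $13,725.

$13,725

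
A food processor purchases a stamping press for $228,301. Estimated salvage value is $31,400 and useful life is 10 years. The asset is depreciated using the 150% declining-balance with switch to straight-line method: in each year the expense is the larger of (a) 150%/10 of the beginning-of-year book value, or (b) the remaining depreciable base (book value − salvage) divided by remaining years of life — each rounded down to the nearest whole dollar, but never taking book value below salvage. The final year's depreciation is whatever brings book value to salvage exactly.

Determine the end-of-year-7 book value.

$72,429

Depreciable base = $228,301 − $31,400 = $196,901.
Year 1: DB = ⌊$228,301 × 150%/10⌋ = $34,245; SL = ⌊$196,901/10⌋ = $19,690 → take DB $34,245. Book value $194,056.
Year 2: DB = ⌊$194,056 × 150%/10⌋ = $29,108; SL = ⌊$162,656/9⌋ = $18,072 → take DB $29,108. Book value $164,948.
Year 3: DB = ⌊$164,948 × 150%/10⌋ = $24,742; SL = ⌊$133,548/8⌋ = $16,693 → take DB $24,742. Book value $140,206.
Year 4: DB = ⌊$140,206 × 150%/10⌋ = $21,030; SL = ⌊$108,806/7⌋ = $15,543 → take DB $21,030. Book value $119,176.
Year 5: DB = ⌊$119,176 × 150%/10⌋ = $17,876; SL = ⌊$87,776/6⌋ = $14,629 → take DB $17,876. Book value $101,300.
Year 6: DB = ⌊$101,300 × 150%/10⌋ = $15,195; SL = ⌊$69,900/5⌋ = $13,980 → take DB $15,195. Book value $86,105.
Year 7: DB = ⌊$86,105 × 150%/10⌋ = $12,915; SL = ⌊$54,705/4⌋ = $13,676 → take SL $13,676. Book value $72,429.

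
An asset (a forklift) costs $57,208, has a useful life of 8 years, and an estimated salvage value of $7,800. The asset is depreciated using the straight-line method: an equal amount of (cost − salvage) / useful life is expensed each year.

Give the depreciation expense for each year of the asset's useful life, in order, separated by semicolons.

Depreciable base = $57,208 − $7,800 = $49,408.
Annual expense = $49,408 / 8 = $6,176.
End of year 1: book value $51,032.
End of year 2: book value $44,856.
End of year 3: book value $38,680.
End of year 4: book value $32,504.
End of year 5: book value $26,328.
End of year 6: book value $20,152.
End of year 7: book value $13,976.
End of year 8: book value $7,800.

$6,176; $6,176; $6,176; $6,176; $6,176; $6,176; $6,176; $6,176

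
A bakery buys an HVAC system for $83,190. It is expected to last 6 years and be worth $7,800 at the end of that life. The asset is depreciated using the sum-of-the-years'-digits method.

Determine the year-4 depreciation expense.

Depreciable base = $83,190 − $7,800 = $75,390.
Sum of the years' digits = 6+5+4+3+2+1 = 21.
Year 1: $75,390 × 6/21 = $21,540. Book value $61,650.
Year 2: $75,390 × 5/21 = $17,950. Book value $43,700.
Year 3: $75,390 × 4/21 = $14,360. Book value $29,340.
Year 4: $75,390 × 3/21 = $10,770. Book value $18,570.

$10,770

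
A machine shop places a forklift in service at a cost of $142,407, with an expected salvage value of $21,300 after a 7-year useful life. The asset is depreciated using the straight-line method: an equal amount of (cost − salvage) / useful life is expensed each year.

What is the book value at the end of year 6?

Depreciable base = $142,407 − $21,300 = $121,107.
Annual expense = $121,107 / 7 = $17,301.
End of year 1: book value $125,106.
End of year 2: book value $107,805.
End of year 3: book value $90,504.
End of year 4: book value $73,203.
End of year 5: book value $55,902.
End of year 6: book value $38,601.

$38,601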